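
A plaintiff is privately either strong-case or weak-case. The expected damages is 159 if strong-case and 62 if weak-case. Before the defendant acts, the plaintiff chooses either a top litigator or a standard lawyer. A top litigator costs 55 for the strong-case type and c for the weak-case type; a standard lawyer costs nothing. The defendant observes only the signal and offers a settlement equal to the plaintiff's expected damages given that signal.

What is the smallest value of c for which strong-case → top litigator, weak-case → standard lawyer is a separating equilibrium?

Under separation: top litigator → strong-case (pays 159); standard lawyer → weak-case (pays 62).
Strong-case: 159 − 55 = 104 ≥ 62 − 0 = 62. Holds regardless of c. ✓
Weak-case: 62 − 0 ≥ 159 − c, so c ≥ 159 − 62 = 97.

97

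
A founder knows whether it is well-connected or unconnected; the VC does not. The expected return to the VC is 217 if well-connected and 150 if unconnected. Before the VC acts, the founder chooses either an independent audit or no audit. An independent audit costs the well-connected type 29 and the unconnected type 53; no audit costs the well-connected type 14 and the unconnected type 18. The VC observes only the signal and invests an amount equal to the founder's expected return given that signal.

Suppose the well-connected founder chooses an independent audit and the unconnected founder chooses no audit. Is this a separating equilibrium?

No

If types separate, audit earns payment 217 and no audit earns 150.
Well-connected: audit gives 217 − 29 = 188; no audit gives 150 − 14 = 136. No deviation. ✓
Unconnected: no audit gives 150 − 18 = 132; audit gives 217 − 53 = 164. Would deviate. ✗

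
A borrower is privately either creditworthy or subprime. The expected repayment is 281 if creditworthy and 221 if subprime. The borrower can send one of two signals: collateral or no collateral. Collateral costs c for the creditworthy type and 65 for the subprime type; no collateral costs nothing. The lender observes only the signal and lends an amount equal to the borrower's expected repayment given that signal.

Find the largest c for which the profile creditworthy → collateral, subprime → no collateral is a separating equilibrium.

Under separation: collateral → creditworthy (pays 281); no collateral → subprime (pays 221).
Subprime: 221 − 0 = 221 ≥ 281 − 65 = 216. Holds regardless of c. ✓
Creditworthy: 281 − c ≥ 221 − 0, so c ≤ 281 − 221 = 60.

60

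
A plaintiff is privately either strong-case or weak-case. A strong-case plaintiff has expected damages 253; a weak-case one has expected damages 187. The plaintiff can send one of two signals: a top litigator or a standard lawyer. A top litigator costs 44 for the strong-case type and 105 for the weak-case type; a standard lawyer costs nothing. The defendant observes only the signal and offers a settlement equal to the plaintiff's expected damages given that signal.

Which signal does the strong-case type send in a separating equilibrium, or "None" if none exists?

Try strong-case → top litigator, weak-case → standard lawyer:
  Under separation the defendant infers type exactly: top litigator → strong-case (pays 253), standard lawyer → weak-case (pays 187).
  Strong-case: top litigator gives 253 − 44 = 209; standard lawyer gives 187 − 0 = 187. No deviation. ✓
  Weak-case: standard lawyer gives 187 − 0 = 187; top litigator gives 253 − 105 = 148. No deviation. ✓
Both hold — the strong-case type sends top litigator.

top litigator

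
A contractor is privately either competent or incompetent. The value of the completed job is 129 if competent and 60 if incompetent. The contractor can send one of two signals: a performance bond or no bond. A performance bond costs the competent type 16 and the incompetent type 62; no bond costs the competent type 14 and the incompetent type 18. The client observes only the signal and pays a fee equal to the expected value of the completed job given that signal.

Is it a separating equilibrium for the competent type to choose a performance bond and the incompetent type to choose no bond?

Under separation the client infers type exactly: bond → competent (pays 129), no bond → incompetent (pays 60).
Competent: bond gives 129 − 16 = 113; no bond gives 60 − 14 = 46. No deviation. ✓
Incompetent: no bond gives 60 − 18 = 42; bond gives 129 − 62 = 67. Would deviate. ✗

No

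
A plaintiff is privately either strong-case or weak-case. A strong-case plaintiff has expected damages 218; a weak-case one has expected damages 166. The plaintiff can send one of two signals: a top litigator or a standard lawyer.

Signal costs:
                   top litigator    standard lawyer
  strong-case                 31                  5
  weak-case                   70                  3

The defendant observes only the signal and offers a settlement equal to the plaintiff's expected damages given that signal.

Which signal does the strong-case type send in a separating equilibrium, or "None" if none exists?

Try strong-case → top litigator, weak-case → standard lawyer:
  If types separate, top litigator earns payment 218 and standard lawyer earns 166.
  Strong-case: top litigator gives 218 − 31 = 187; standard lawyer gives 166 − 5 = 161. No deviation. ✓
  Weak-case: standard lawyer gives 166 − 3 = 163; top litigator gives 218 − 70 = 148. No deviation. ✓
Both hold — the strong-case type sends top litigator.

top litigator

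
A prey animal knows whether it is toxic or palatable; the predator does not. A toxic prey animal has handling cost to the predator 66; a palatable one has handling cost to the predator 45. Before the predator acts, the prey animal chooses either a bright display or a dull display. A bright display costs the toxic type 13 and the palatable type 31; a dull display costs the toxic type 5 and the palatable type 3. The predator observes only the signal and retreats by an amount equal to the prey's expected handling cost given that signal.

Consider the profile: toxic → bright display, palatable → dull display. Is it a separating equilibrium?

If types separate, bright display earns payment 66 and dull display earns 45.
Toxic: bright display gives 66 − 13 = 53; dull display gives 45 − 5 = 40. No deviation. ✓
Palatable: dull display gives 45 − 3 = 42; bright display gives 66 − 31 = 35. No deviation. ✓
Both incentive constraints hold.

Yes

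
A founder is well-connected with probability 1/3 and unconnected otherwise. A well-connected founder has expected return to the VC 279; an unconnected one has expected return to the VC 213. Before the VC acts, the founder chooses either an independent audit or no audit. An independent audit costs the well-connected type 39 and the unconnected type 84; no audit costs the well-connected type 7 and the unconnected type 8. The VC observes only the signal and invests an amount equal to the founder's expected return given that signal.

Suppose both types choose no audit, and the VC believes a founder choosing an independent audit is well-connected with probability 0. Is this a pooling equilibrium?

At the pooled signal (no audit) the VC holds the prior 1/3 and pays 1/3·279 + 2/3·213 = 235. Off-path (audit) belief 0 gives 0·279 + 1·213 = 213.
Well-connected: no audit gives 235 − 7 = 228; audit gives 213 − 39 = 174. Stays. ✓
Unconnected: no audit gives 235 − 8 = 227; audit gives 213 − 84 = 129. Stays. ✓

Yes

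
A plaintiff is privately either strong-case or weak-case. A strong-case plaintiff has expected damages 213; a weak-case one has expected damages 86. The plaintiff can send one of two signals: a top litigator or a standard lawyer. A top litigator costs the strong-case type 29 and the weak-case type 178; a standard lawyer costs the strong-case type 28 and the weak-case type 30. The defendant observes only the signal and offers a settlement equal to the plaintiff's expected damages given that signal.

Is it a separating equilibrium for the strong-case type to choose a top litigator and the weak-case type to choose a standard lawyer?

Yes

If types separate, top litigator earns payment 213 and standard lawyer earns 86.
Strong-case: top litigator gives 213 − 29 = 184; standard lawyer gives 86 − 28 = 58. No deviation. ✓
Weak-case: standard lawyer gives 86 − 30 = 56; top litigator gives 213 − 178 = 35. No deviation. ✓
Neither type gains from mimicking the other.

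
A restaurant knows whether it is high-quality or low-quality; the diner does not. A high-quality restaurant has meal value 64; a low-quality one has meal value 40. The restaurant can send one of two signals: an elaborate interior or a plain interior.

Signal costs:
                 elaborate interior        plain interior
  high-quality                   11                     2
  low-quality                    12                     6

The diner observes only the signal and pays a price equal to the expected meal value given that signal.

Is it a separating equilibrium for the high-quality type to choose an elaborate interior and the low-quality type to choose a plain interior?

If types separate, elaborate interior earns payment 64 and plain interior earns 40.
High-quality: elaborate interior gives 64 − 11 = 53; plain interior gives 40 − 2 = 38. No deviation. ✓
Low-quality: plain interior gives 40 − 6 = 34; elaborate interior gives 64 − 12 = 52. Would deviate. ✗

No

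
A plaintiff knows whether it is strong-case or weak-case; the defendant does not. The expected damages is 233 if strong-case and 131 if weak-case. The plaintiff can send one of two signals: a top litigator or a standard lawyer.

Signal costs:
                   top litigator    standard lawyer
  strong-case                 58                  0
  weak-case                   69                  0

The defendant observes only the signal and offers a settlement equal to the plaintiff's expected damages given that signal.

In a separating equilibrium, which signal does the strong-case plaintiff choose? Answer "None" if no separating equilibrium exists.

None

Try strong-case → top litigator, weak-case → standard lawyer:
  If types separate, top litigator earns payment 233 and standard lawyer earns 131.
  Strong-case: top litigator gives 233 − 58 = 175; standard lawyer gives 131 − 0 = 131. No deviation. ✓
  Weak-case: standard lawyer gives 131 − 0 = 131; top litigator gives 233 − 69 = 164. Would deviate. ✗
Try strong-case → standard lawyer, weak-case → top litigator:
  If types separate, standard lawyer earns payment 233 and top litigator earns 131.
  Strong-case: standard lawyer gives 233 − 0 = 233; top litigator gives 131 − 58 = 73. No deviation. ✓
  Weak-case: top litigator gives 131 − 69 = 62; standard lawyer gives 233 − 0 = 233. Would deviate. ✗
Neither assignment is incentive-compatible.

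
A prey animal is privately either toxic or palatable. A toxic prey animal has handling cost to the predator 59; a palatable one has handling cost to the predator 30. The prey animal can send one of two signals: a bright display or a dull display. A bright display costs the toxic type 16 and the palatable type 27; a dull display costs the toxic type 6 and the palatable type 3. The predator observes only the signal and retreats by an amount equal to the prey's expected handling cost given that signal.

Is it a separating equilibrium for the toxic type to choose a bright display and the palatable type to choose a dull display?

No

Under separation the predator infers type exactly: bright display → toxic (pays 59), dull display → palatable (pays 30).
Toxic: bright display gives 59 − 16 = 43; dull display gives 30 − 6 = 24. No deviation. ✓
Palatable: dull display gives 30 − 3 = 27; bright display gives 59 − 27 = 32. Would deviate. ✗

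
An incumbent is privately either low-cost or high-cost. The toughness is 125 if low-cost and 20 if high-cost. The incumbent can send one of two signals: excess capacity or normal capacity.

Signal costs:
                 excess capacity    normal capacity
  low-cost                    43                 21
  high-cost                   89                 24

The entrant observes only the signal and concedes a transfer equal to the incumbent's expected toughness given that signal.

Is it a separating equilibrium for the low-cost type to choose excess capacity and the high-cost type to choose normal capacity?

If types separate, excess capacity earns payment 125 and normal capacity earns 20.
Low-cost: excess capacity gives 125 − 43 = 82; normal capacity gives 20 − 21 = -1. No deviation. ✓
High-cost: normal capacity gives 20 − 24 = -4; excess capacity gives 125 − 89 = 36. Would deviate. ✗

No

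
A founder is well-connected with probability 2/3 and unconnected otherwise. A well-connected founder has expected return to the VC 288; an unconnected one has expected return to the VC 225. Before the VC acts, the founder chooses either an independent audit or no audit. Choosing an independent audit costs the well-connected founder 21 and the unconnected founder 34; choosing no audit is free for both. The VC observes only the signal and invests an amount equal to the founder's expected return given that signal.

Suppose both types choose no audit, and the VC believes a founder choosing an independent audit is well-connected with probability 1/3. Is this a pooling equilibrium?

On the equilibrium path (no audit) the VC holds the prior 2/3 and pays 2/3·288 + 1/3·225 = 267. Off-path (audit) belief 1/3 gives 1/3·288 + 2/3·225 = 246.
Well-connected: no audit gives 267 − 0 = 267; audit gives 246 − 21 = 225. Stays. ✓
Unconnected: no audit gives 267 − 0 = 267; audit gives 246 − 34 = 212. Stays. ✓
Beliefs are Bayes-consistent on-path and both types best-respond.

Yes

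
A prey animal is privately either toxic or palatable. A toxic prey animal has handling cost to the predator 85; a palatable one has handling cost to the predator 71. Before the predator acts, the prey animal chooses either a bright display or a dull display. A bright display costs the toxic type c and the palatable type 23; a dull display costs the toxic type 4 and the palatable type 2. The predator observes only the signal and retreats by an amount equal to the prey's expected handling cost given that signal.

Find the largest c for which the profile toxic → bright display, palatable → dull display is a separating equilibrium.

18

Under separation: bright display → toxic (pays 85); dull display → palatable (pays 71).
Palatable: 71 − 2 = 69 ≥ 85 − 23 = 62. Holds regardless of c. ✓
Toxic: 85 − c ≥ 71 − 4, so c ≤ 85 − 67 = 18.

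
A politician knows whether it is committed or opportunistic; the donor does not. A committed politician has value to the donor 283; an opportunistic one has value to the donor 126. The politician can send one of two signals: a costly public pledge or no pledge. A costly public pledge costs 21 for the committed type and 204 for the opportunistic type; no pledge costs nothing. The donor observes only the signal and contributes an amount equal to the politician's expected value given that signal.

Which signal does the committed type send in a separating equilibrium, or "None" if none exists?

Try committed → pledge, opportunistic → no pledge:
  If types separate, pledge earns payment 283 and no pledge earns 126.
  Committed: pledge gives 283 − 21 = 262; no pledge gives 126 − 0 = 126. No deviation. ✓
  Opportunistic: no pledge gives 126 − 0 = 126; pledge gives 283 − 204 = 79. No deviation. ✓
Both hold — the committed type sends pledge.

pledge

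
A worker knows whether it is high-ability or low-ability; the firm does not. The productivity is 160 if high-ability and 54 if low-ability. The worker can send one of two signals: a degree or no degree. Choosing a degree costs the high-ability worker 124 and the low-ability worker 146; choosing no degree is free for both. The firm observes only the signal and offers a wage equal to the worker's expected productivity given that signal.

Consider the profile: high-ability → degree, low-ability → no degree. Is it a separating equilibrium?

If types separate, degree earns payment 160 and no degree earns 54.
High-ability: degree gives 160 − 124 = 36; no degree gives 54 − 0 = 54. Would deviate. ✗
Low-ability: no degree gives 54 − 0 = 54; degree gives 160 − 146 = 14. No deviation. ✓

No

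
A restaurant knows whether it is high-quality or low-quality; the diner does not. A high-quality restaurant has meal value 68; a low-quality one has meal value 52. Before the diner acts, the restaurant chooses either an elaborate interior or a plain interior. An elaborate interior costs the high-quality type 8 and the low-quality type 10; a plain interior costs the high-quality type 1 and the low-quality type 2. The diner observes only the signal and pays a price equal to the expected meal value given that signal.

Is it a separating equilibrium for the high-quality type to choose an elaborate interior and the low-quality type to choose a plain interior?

No

If types separate, elaborate interior earns payment 68 and plain interior earns 52.
High-quality: elaborate interior gives 68 − 8 = 60; plain interior gives 52 − 1 = 51. No deviation. ✓
Low-quality: plain interior gives 52 − 2 = 50; elaborate interior gives 68 − 10 = 58. Would deviate. ✗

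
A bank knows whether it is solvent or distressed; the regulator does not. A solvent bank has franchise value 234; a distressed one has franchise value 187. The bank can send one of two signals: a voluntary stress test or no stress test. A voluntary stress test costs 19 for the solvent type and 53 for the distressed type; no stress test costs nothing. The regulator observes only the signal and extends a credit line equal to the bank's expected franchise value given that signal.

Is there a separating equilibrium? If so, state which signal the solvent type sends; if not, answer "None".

stress test

Try solvent → stress test, distressed → no stress test:
  If types separate, stress test earns payment 234 and no stress test earns 187.
  Solvent: stress test gives 234 − 19 = 215; no stress test gives 187 − 0 = 187. No deviation. ✓
  Distressed: no stress test gives 187 − 0 = 187; stress test gives 234 − 53 = 181. No deviation. ✓
Both hold — the solvent type sends stress test.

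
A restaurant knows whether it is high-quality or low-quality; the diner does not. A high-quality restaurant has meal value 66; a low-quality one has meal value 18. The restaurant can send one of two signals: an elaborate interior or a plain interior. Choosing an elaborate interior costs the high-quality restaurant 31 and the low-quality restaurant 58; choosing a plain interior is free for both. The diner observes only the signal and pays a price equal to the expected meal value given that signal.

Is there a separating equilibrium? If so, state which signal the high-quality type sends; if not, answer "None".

elaborate interior

Try high-quality → elaborate interior, low-quality → plain interior:
  Under separation the diner infers type exactly: elaborate interior → high-quality (pays 66), plain interior → low-quality (pays 18).
  High-quality: elaborate interior gives 66 − 31 = 35; plain interior gives 18 − 0 = 18. No deviation. ✓
  Low-quality: plain interior gives 18 − 0 = 18; elaborate interior gives 66 − 58 = 8. No deviation. ✓
Both hold — the high-quality type sends elaborate interior.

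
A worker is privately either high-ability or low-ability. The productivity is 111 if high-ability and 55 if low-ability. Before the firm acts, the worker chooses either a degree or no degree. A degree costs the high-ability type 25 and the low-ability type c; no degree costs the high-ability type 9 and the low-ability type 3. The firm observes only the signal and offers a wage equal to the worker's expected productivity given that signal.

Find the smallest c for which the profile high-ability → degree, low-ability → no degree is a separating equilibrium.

59

Under separation: degree → high-ability (pays 111); no degree → low-ability (pays 55).
High-ability: 111 − 25 = 86 ≥ 55 − 9 = 46. Holds regardless of c. ✓
Low-ability: 55 − 3 ≥ 111 − c, so c ≥ 111 − 52 = 59.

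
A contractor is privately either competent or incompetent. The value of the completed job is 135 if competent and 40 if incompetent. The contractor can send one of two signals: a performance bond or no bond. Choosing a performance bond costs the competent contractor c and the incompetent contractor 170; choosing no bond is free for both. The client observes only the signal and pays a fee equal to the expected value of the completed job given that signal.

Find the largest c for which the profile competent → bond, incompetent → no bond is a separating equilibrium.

95

Under separation: bond → competent (pays 135); no bond → incompetent (pays 40).
Incompetent: 40 − 0 = 40 ≥ 135 − 170 = -35. Holds regardless of c. ✓
Competent: 135 − c ≥ 40 − 0, so c ≤ 135 − 40 = 95.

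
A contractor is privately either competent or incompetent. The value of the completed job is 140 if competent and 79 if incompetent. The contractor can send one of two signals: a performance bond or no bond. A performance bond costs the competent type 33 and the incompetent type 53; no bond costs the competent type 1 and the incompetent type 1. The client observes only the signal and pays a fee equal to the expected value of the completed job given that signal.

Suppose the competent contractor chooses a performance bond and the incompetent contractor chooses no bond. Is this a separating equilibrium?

No

Under separation the client infers type exactly: bond → competent (pays 140), no bond → incompetent (pays 79).
Competent: bond gives 140 − 33 = 107; no bond gives 79 − 1 = 78. No deviation. ✓
Incompetent: no bond gives 79 − 1 = 78; bond gives 140 − 53 = 87. Would deviate. ✗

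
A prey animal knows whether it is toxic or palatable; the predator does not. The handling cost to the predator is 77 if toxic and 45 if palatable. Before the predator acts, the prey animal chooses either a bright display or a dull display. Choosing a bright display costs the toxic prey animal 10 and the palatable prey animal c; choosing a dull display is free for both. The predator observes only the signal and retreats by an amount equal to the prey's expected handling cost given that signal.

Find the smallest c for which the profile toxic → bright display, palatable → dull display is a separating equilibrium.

32

Under separation: bright display → toxic (pays 77); dull display → palatable (pays 45).
Toxic: 77 − 10 = 67 ≥ 45 − 0 = 45. Holds regardless of c. ✓
Palatable: 45 − 0 ≥ 77 − c, so c ≥ 77 − 45 = 32.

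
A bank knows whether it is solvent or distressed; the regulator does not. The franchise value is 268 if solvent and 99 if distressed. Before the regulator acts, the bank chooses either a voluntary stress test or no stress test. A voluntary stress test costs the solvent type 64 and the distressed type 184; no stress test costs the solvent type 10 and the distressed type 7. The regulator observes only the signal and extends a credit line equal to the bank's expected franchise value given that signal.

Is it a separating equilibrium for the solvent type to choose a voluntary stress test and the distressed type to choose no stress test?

Yes

If types separate, stress test earns payment 268 and no stress test earns 99.
Solvent: stress test gives 268 − 64 = 204; no stress test gives 99 − 10 = 89. No deviation. ✓
Distressed: no stress test gives 99 − 7 = 92; stress test gives 268 − 184 = 84. No deviation. ✓
Both incentive constraints hold.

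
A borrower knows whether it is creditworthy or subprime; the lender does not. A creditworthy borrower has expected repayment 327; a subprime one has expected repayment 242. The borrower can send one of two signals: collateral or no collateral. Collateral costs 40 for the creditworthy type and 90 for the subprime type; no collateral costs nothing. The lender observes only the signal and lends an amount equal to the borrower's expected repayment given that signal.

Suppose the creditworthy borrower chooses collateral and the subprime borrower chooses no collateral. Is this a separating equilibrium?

Yes

Under separation the lender infers type exactly: collateral → creditworthy (pays 327), no collateral → subprime (pays 242).
Creditworthy: collateral gives 327 − 40 = 287; no collateral gives 242 − 0 = 242. No deviation. ✓
Subprime: no collateral gives 242 − 0 = 242; collateral gives 327 − 90 = 237. No deviation. ✓
Neither type gains from mimicking the other.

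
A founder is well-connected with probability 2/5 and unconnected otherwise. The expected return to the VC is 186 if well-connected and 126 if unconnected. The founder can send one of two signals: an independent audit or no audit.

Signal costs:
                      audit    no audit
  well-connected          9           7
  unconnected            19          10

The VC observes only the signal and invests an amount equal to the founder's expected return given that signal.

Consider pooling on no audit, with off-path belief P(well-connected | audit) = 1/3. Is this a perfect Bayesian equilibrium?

Yes

At the pooled signal (no audit) the VC holds the prior 2/5 and pays 2/5·186 + 3/5·126 = 150. Off-path (audit) belief 1/3 gives 1/3·186 + 2/3·126 = 146.
Well-connected: no audit gives 150 − 7 = 143; audit gives 146 − 9 = 137. Stays. ✓
Unconnected: no audit gives 150 − 10 = 140; audit gives 146 − 19 = 127. Stays. ✓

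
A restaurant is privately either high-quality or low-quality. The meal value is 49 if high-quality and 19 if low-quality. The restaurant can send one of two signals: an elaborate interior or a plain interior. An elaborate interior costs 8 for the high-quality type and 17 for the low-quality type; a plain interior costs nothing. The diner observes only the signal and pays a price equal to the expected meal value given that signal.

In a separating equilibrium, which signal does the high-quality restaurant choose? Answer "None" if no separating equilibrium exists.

Try high-quality → elaborate interior, low-quality → plain interior:
  Under separation the diner infers type exactly: elaborate interior → high-quality (pays 49), plain interior → low-quality (pays 19).
  High-quality: elaborate interior gives 49 − 8 = 41; plain interior gives 19 − 0 = 19. No deviation. ✓
  Low-quality: plain interior gives 19 − 0 = 19; elaborate interior gives 49 − 17 = 32. Would deviate. ✗
Try high-quality → plain interior, low-quality → elaborate interior:
  Under separation the diner infers type exactly: plain interior → high-quality (pays 49), elaborate interior → low-quality (pays 19).
  High-quality: plain interior gives 49 − 0 = 49; elaborate interior gives 19 − 8 = 11. No deviation. ✓
  Low-quality: elaborate interior gives 19 − 17 = 2; plain interior gives 49 − 0 = 49. Would deviate. ✗
Neither assignment is incentive-compatible.

None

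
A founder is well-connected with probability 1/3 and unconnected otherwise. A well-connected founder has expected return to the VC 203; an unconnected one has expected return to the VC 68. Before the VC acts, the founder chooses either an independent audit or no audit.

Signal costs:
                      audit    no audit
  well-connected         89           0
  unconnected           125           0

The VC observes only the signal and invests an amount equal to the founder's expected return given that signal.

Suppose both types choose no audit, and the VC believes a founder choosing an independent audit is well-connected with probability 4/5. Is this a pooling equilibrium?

Yes

At the pooled signal (no audit) the VC holds the prior 1/3 and pays 1/3·203 + 2/3·68 = 113. Off-path (audit) belief 4/5 gives 4/5·203 + 1/5·68 = 176.
Well-connected: no audit gives 113 − 0 = 113; audit gives 176 − 89 = 87. Stays. ✓
Unconnected: no audit gives 113 − 0 = 113; audit gives 176 − 125 = 51. Stays. ✓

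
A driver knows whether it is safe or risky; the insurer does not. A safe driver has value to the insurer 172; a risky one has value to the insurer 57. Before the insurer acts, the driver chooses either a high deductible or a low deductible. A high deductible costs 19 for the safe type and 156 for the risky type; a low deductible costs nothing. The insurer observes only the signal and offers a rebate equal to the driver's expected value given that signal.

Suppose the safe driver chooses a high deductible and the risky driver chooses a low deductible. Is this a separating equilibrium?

Yes

If types separate, high deductible earns payment 172 and low deductible earns 57.
Safe: high deductible gives 172 − 19 = 153; low deductible gives 57 − 0 = 57. No deviation. ✓
Risky: low deductible gives 57 − 0 = 57; high deductible gives 172 − 156 = 16. No deviation. ✓
Both incentive constraints hold.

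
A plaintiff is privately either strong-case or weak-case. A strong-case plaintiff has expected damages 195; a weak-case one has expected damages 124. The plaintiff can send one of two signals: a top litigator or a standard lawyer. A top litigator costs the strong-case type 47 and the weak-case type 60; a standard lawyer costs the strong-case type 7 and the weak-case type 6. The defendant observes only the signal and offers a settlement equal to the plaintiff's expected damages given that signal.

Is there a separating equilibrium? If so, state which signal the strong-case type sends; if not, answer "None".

None

Try strong-case → top litigator, weak-case → standard lawyer:
  If types separate, top litigator earns payment 195 and standard lawyer earns 124.
  Strong-case: top litigator gives 195 − 47 = 148; standard lawyer gives 124 − 7 = 117. No deviation. ✓
  Weak-case: standard lawyer gives 124 − 6 = 118; top litigator gives 195 − 60 = 135. Would deviate. ✗
Try strong-case → standard lawyer, weak-case → top litigator:
  If types separate, standard lawyer earns payment 195 and top litigator earns 124.
  Strong-case: standard lawyer gives 195 − 7 = 188; top litigator gives 124 − 47 = 77. No deviation. ✓
  Weak-case: top litigator gives 124 − 60 = 64; standard lawyer gives 195 − 6 = 189. Would deviate. ✗
Neither assignment is incentive-compatible.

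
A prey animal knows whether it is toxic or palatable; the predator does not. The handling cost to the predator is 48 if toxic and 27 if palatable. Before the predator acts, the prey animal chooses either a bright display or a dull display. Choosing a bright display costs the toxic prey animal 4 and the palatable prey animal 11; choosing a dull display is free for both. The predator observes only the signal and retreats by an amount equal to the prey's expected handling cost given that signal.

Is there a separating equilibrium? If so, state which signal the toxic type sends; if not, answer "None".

Try toxic → bright display, palatable → dull display:
  Under separation the predator infers type exactly: bright display → toxic (pays 48), dull display → palatable (pays 27).
  Toxic: bright display gives 48 − 4 = 44; dull display gives 27 − 0 = 27. No deviation. ✓
  Palatable: dull display gives 27 − 0 = 27; bright display gives 48 − 11 = 37. Would deviate. ✗
Try toxic → dull display, palatable → bright display:
  Under separation the predator infers type exactly: dull display → toxic (pays 48), bright display → palatable (pays 27).
  Toxic: dull display gives 48 − 0 = 48; bright display gives 27 − 4 = 23. No deviation. ✓
  Palatable: bright display gives 27 − 11 = 16; dull display gives 48 − 0 = 48. Would deviate. ✗
Neither assignment is incentive-compatible.

None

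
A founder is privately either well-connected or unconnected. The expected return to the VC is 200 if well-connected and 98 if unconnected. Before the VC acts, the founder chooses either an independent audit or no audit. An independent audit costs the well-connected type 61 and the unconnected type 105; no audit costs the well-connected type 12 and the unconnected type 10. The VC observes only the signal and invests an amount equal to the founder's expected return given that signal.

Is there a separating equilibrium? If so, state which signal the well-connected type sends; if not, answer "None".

Try well-connected → audit, unconnected → no audit:
  Under separation the VC infers type exactly: audit → well-connected (pays 200), no audit → unconnected (pays 98).
  Well-connected: audit gives 200 − 61 = 139; no audit gives 98 − 12 = 86. No deviation. ✓
  Unconnected: no audit gives 98 − 10 = 88; audit gives 200 − 105 = 95. Would deviate. ✗
Try well-connected → no audit, unconnected → audit:
  Under separation the VC infers type exactly: no audit → well-connected (pays 200), audit → unconnected (pays 98).
  Well-connected: no audit gives 200 − 12 = 188; audit gives 98 − 61 = 37. No deviation. ✓
  Unconnected: audit gives 98 − 105 = -7; no audit gives 200 − 10 = 190. Would deviate. ✗
Neither assignment is incentive-compatible.

None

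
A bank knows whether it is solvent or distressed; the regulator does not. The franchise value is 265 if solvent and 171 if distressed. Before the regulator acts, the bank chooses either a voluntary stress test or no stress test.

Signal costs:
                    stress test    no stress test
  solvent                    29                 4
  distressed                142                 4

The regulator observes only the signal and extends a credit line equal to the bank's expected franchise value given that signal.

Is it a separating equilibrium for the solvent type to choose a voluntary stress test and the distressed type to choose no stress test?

Yes

Under separation the regulator infers type exactly: stress test → solvent (pays 265), no stress test → distressed (pays 171).
Solvent: stress test gives 265 − 29 = 236; no stress test gives 171 − 4 = 167. No deviation. ✓
Distressed: no stress test gives 171 − 4 = 167; stress test gives 265 − 142 = 123. No deviation. ✓
Neither type gains from mimicking the other.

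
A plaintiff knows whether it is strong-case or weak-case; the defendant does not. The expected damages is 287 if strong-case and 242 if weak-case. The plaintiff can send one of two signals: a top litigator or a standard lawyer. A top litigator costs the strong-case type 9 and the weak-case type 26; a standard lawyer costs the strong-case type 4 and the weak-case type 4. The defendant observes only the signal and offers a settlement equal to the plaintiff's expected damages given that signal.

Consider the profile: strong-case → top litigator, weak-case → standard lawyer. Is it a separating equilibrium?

If types separate, top litigator earns payment 287 and standard lawyer earns 242.
Strong-case: top litigator gives 287 − 9 = 278; standard lawyer gives 242 − 4 = 238. No deviation. ✓
Weak-case: standard lawyer gives 242 − 4 = 238; top litigator gives 287 − 26 = 261. Would deviate. ✗

No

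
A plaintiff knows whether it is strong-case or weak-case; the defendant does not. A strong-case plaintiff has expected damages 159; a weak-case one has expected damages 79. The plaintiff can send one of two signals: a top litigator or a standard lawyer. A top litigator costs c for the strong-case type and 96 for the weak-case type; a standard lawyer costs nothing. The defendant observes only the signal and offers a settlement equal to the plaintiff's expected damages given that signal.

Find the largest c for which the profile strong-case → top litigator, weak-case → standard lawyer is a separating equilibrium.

80

Under separation: top litigator → strong-case (pays 159); standard lawyer → weak-case (pays 79).
Weak-case: 79 − 0 = 79 ≥ 159 − 96 = 63. Holds regardless of c. ✓
Strong-case: 159 − c ≥ 79 − 0, so c ≤ 159 − 79 = 80.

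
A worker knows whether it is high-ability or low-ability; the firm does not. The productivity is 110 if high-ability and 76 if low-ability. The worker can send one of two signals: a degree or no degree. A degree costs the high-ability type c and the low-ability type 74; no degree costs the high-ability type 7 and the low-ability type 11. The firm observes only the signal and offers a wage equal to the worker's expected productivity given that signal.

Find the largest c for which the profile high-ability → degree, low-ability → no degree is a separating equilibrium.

41

Under separation: degree → high-ability (pays 110); no degree → low-ability (pays 76).
Low-ability: 76 − 11 = 65 ≥ 110 − 74 = 36. Holds regardless of c. ✓
High-ability: 110 − c ≥ 76 − 7, so c ≤ 110 − 69 = 41.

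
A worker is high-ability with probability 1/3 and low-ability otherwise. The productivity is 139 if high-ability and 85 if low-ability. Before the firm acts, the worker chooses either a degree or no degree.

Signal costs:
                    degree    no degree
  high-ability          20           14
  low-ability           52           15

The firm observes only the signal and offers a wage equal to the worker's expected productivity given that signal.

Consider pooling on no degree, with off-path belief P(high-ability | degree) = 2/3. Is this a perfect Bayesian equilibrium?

On the equilibrium path (no degree) the firm holds the prior 1/3 and pays 1/3·139 + 2/3·85 = 103. Off-path (degree) belief 2/3 gives 2/3·139 + 1/3·85 = 121.
High-ability: no degree gives 103 − 14 = 89; degree gives 121 − 20 = 101. Deviates. ✗
Low-ability: no degree gives 103 − 15 = 88; degree gives 121 − 52 = 69. Stays. ✓

No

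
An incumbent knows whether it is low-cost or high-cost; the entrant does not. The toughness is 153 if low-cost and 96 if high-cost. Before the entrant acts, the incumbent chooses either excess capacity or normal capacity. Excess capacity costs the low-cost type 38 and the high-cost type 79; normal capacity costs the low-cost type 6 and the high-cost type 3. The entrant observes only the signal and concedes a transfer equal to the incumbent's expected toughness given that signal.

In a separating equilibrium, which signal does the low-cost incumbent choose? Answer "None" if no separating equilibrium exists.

Try low-cost → excess capacity, high-cost → normal capacity:
  If types separate, excess capacity earns payment 153 and normal capacity earns 96.
  Low-cost: excess capacity gives 153 − 38 = 115; normal capacity gives 96 − 6 = 90. No deviation. ✓
  High-cost: normal capacity gives 96 − 3 = 93; excess capacity gives 153 − 79 = 74. No deviation. ✓
Both hold — the low-cost type sends excess capacity.

excess capacity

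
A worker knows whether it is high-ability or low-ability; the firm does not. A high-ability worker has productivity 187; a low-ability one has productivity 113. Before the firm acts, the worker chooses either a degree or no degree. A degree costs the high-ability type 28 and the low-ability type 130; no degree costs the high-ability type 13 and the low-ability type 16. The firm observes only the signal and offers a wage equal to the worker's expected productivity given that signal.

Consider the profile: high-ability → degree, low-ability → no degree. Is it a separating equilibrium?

Yes

If types separate, degree earns payment 187 and no degree earns 113.
High-ability: degree gives 187 − 28 = 159; no degree gives 113 − 13 = 100. No deviation. ✓
Low-ability: no degree gives 113 − 16 = 97; degree gives 187 − 130 = 57. No deviation. ✓
Neither type gains from mimicking the other.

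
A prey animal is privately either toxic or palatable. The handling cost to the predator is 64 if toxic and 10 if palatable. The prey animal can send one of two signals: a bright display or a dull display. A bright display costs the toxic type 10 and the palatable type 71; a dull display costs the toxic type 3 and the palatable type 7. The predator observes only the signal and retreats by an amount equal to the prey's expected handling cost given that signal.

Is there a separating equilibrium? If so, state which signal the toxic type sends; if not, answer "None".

Try toxic → bright display, palatable → dull display:
  If types separate, bright display earns payment 64 and dull display earns 10.
  Toxic: bright display gives 64 − 10 = 54; dull display gives 10 − 3 = 7. No deviation. ✓
  Palatable: dull display gives 10 − 7 = 3; bright display gives 64 − 71 = -7. No deviation. ✓
Both hold — the toxic type sends bright display.

bright display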